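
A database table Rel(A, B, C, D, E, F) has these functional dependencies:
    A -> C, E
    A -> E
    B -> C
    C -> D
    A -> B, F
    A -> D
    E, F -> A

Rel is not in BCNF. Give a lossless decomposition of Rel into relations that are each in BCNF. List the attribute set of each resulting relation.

Candidate keys of the original relation: {A}, {E, F}.
{A, B, C, D, E, F}: {B} determines {B, C, D} here but is not a superkey — split on B -> C, D, giving {B, C, D} and {A, B, E, F}.
{B, C, D}: {C} determines {C, D} here but is not a superkey — split on C -> D, giving {C, D} and {B, C}.
{C, D}: every determinant is a superkey — BCNF.
{B, C}: every determinant is a superkey — BCNF.
{A, B, E, F}: every determinant is a superkey — BCNF.

{A, B, E, F}; {B, C}; {C, D}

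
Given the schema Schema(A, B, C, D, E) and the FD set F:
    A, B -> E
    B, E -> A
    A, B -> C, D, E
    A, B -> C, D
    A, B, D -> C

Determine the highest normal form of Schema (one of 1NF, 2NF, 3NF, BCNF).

Candidate keys: {A, B}, {B, E}. Prime attributes: {A, B, E}.
The left-hand side of every FD is a superkey, so BCNF is satisfied.

BCNF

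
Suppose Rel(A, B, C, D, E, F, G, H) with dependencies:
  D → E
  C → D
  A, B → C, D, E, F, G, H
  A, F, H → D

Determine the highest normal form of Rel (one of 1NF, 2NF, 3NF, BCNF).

Candidate key: {A, B}. Prime attributes: {A, B}.
For D → E we have {D}⁺ = {D, E}; {D} is not a superkey, so BCNF fails.
D → E determines the non-prime attribute {E} from a non-superkey — 3NF is violated.
No proper subset of a key has a non-prime attribute in its closure, so there is no partial dependency; 2NF holds.

2NF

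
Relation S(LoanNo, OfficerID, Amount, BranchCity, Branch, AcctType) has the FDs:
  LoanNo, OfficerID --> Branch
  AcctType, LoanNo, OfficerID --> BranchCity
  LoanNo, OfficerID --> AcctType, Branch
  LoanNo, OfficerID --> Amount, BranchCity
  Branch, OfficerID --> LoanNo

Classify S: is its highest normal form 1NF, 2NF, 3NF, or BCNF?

BCNF

Candidate keys: {Branch, OfficerID}, {LoanNo, OfficerID}. Prime attributes: {Branch, LoanNo, OfficerID}.
Each dependency's left side is a superkey — BCNF holds.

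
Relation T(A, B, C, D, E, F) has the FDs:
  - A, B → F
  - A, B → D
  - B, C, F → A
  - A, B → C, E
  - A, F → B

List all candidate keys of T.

{A, B}⁺ = {A, B, C, D, E, F} — all of the relation — so {A, B} is a candidate key.
{A, F}⁺ = {A, B, C, D, E, F} — all of the relation — so {A, F} is a candidate key.
{B, C, F}⁺ = {A, B, C, D, E, F} — all of the relation — so {B, C, F} is a candidate key.
These are minimal and exhaustive — every other superkey contains one of them.

{A, B}, {A, F}, {B, C, F}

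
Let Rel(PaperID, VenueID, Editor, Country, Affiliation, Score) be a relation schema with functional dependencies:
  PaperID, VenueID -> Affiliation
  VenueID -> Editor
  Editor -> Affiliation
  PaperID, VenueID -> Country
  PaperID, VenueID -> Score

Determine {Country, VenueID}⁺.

{Affiliation, Country, Editor, VenueID}

Start with {Country, VenueID}.
VenueID -> Editor applies; add {Editor} → now {Country, Editor, VenueID}.
Editor -> Affiliation applies; add {Affiliation} → now {Affiliation, Country, Editor, VenueID}.
No further FD applies.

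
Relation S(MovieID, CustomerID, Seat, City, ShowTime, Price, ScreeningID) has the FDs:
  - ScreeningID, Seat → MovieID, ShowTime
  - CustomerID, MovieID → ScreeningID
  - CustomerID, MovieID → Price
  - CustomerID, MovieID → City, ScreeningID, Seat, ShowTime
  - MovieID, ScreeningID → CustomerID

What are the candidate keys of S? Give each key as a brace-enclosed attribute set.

{CustomerID, MovieID}, {MovieID, ScreeningID}, {ScreeningID, Seat}

{CustomerID, MovieID}⁺ = {City, CustomerID, MovieID, Price, ScreeningID, Seat, ShowTime}, which is every attribute, so {CustomerID, MovieID} is a candidate key.
{MovieID, ScreeningID}⁺ = {City, CustomerID, MovieID, Price, ScreeningID, Seat, ShowTime}, which is every attribute, so {MovieID, ScreeningID} is a candidate key.
{ScreeningID, Seat}⁺ = {City, CustomerID, MovieID, Price, ScreeningID, Seat, ShowTime}, which is every attribute, so {ScreeningID, Seat} is a candidate key.
These are minimal and exhaustive — every other superkey contains one of them.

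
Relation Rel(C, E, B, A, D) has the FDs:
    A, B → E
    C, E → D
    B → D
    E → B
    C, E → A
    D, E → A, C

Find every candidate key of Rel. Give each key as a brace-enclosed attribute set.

{E}⁺ = {A, B, C, D, E}, which is every attribute, so {E} is a candidate key.
{A, B}⁺ = {A, B, C, D, E}, which is every attribute, so {A, B} is a candidate key.
These are minimal and exhaustive — every other superkey contains one of them.

{A, B}, {E}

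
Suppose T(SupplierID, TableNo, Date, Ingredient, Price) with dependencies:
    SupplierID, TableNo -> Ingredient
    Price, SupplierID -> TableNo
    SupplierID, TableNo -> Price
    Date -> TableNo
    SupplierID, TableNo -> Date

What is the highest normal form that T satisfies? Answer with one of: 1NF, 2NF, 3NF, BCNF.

3NF

Candidate keys: {Date, SupplierID}, {Price, SupplierID}, {SupplierID, TableNo}. Prime attributes: {Date, Price, SupplierID, TableNo}.
Date -> TableNo: {Date}⁺ = {Date, TableNo}, which is not all of the attributes, so the left side is not a superkey — BCNF is violated.
Its right-hand attributes {TableNo} are all prime, as are those of every other non-superkey FD — the relation is in 3NF.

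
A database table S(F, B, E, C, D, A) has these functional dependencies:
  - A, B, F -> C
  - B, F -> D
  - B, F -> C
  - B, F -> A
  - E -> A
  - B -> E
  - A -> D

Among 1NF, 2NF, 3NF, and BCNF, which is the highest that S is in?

Candidate key: {B, F}. Prime attributes: {B, F}.
For E -> A we have {E}⁺ = {A, D, E}; {E} is not a superkey, so BCNF fails.
Because {A} is non-prime and the left side of E -> A is not a superkey, the relation is not in 3NF.
Since {B} ⊂ {B, F} and {B}⁺ ⊇ {A, D, E} with {A, D, E} non-prime, there is a partial dependency; 2NF fails.

1NF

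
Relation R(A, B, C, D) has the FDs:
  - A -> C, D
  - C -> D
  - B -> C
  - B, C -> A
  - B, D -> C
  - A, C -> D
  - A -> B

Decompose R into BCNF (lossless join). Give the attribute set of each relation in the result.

Candidate keys of the original relation: {A}, {B}.
{A, B, C, D}: {C} determines {C, D} here but is not a superkey — split on C -> D, giving {C, D} and {A, B, C}.
{C, D}: every determinant is a superkey — BCNF.
{A, B, C}: every determinant is a superkey — BCNF.

{A, B, C}; {C, D}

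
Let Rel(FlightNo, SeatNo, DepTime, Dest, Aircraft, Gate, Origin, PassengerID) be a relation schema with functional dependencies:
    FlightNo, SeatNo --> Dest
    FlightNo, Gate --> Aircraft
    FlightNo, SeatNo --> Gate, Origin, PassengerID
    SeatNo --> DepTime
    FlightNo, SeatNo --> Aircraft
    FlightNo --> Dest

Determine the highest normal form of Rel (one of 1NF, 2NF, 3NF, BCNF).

1NF

Candidate key: {FlightNo, SeatNo}. Prime attributes: {FlightNo, SeatNo}.
For FlightNo, Gate --> Aircraft we have {FlightNo, Gate}⁺ = {Aircraft, Dest, FlightNo, Gate}; {FlightNo, Gate} is not a superkey, so BCNF fails.
FlightNo, Gate --> Aircraft has non-prime {Aircraft} on the right and a non-superkey on the left, so 3NF fails.
{FlightNo} is a proper subset of the key {FlightNo, SeatNo}, and {FlightNo}⁺ contains the non-prime attribute {Dest} — a partial dependency, so 2NF is violated.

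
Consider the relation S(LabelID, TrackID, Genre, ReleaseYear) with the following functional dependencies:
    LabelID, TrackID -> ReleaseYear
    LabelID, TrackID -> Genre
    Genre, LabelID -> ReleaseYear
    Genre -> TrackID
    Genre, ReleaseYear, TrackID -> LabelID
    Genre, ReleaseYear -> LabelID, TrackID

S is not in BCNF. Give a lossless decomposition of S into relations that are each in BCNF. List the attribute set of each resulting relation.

Candidate keys of the original relation: {Genre, LabelID}, {Genre, ReleaseYear}, {LabelID, TrackID}.
In {Genre, LabelID, ReleaseYear, TrackID}, {Genre} is not a superkey ({Genre}⁺ restricted to this set is {Genre, TrackID}), so split on Genre -> TrackID into {Genre, TrackID} and {Genre, LabelID, ReleaseYear}.
{Genre, TrackID} is in BCNF.
{Genre, LabelID, ReleaseYear} is in BCNF.

{Genre, LabelID, ReleaseYear}; {Genre, TrackID}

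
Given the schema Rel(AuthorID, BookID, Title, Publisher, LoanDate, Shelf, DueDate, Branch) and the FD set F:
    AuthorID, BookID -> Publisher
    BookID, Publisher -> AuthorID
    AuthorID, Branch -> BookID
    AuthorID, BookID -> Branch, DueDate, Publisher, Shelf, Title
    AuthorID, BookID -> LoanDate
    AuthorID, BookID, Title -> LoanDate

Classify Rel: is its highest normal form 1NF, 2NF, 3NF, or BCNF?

BCNF

Candidate keys: {AuthorID, BookID}, {AuthorID, Branch}, {BookID, Publisher}. Prime attributes: {AuthorID, BookID, Branch, Publisher}.
Every FD has a superkey on the left, so the relation is in BCNF.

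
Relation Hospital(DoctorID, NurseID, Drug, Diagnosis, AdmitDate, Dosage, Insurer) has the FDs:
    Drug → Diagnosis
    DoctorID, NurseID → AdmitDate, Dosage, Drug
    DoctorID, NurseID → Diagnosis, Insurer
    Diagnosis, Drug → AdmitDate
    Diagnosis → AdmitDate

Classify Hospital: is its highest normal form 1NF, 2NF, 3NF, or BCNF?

Candidate key: {DoctorID, NurseID}. Prime attributes: {DoctorID, NurseID}.
For Drug → Diagnosis we have {Drug}⁺ = {AdmitDate, Diagnosis, Drug}; {Drug} is not a superkey, so BCNF fails.
Drug → Diagnosis has non-prime {Diagnosis} on the right and a non-superkey on the left, so 3NF fails.
No non-prime attribute depends on a proper subset of any candidate key, so 2NF holds.

2NF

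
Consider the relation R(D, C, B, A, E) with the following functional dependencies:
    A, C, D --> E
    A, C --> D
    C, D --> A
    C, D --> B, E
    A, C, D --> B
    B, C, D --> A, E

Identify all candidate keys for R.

No FD produces {C}, so it must be in every candidate key.
{A, C}⁺ = {A, B, C, D, E} — all of the relation — so {A, C} is a candidate key.
{C, D}⁺ = {A, B, C, D, E} — all of the relation — so {C, D} is a candidate key.
Any other superkey properly contains one of these, so there are no further candidate keys.

{A, C}, {C, D}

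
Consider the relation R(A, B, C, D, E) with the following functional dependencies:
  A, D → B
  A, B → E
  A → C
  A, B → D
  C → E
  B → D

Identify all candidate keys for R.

Attributes never on any right-hand side: {A} — every candidate key must contain it.
{A, B} is a candidate key since {A, B}⁺ = {A, B, C, D, E} covers every attribute.
{A, D} is a candidate key since {A, D}⁺ = {A, B, C, D, E} covers every attribute.
Any other superkey properly contains one of these, so there are no further candidate keys.

{A, B}, {A, D}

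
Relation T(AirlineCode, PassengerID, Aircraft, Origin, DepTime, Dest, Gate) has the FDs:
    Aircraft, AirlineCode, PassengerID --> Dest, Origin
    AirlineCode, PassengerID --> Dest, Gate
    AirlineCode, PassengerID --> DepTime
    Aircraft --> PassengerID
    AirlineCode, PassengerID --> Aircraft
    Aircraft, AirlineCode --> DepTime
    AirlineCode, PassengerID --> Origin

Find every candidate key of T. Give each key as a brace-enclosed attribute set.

Attributes never on any right-hand side: {AirlineCode} — every candidate key must contain it.
{Aircraft, AirlineCode}⁺ = {Aircraft, AirlineCode, DepTime, Dest, Gate, Origin, PassengerID} — all of the relation — so {Aircraft, AirlineCode} is a candidate key.
{AirlineCode, PassengerID}⁺ = {Aircraft, AirlineCode, DepTime, Dest, Gate, Origin, PassengerID} — all of the relation — so {AirlineCode, PassengerID} is a candidate key.
No proper subset of any of these is a key, and no other minimal superkey exists.

{Aircraft, AirlineCode}, {AirlineCode, PassengerID}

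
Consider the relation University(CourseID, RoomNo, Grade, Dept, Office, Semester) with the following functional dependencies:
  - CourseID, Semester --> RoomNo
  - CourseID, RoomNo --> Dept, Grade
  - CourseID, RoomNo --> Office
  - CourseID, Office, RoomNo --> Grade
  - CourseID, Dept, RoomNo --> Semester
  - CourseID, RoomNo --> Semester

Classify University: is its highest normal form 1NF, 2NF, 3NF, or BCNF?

BCNF

Candidate keys: {CourseID, RoomNo}, {CourseID, Semester}. Prime attributes: {CourseID, RoomNo, Semester}.
The left-hand side of every FD is a superkey, so BCNF is satisfied.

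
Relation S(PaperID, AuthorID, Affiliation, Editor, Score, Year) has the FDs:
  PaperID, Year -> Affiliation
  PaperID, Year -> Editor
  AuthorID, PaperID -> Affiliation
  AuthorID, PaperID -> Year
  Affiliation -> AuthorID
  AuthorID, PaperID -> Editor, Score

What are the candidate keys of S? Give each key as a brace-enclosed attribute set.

No FD produces {PaperID}, so it must be in every candidate key.
{Affiliation, PaperID} is a candidate key since {Affiliation, PaperID}⁺ = {Affiliation, AuthorID, Editor, PaperID, Score, Year} covers every attribute.
{AuthorID, PaperID} is a candidate key since {AuthorID, PaperID}⁺ = {Affiliation, AuthorID, Editor, PaperID, Score, Year} covers every attribute.
{PaperID, Year} is a candidate key since {PaperID, Year}⁺ = {Affiliation, AuthorID, Editor, PaperID, Score, Year} covers every attribute.
Any other superkey properly contains one of these, so there are no further candidate keys.

{Affiliation, PaperID}, {AuthorID, PaperID}, {PaperID, Year}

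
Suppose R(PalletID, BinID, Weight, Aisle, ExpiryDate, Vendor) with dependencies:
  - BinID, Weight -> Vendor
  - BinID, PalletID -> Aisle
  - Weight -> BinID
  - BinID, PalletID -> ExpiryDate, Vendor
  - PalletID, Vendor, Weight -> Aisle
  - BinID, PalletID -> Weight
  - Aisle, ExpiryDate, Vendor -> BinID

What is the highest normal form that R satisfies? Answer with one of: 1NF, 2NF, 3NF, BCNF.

Candidate keys: {Aisle, ExpiryDate, PalletID, Vendor}, {BinID, PalletID}, {PalletID, Weight}. Prime attributes: {Aisle, BinID, ExpiryDate, PalletID, Vendor, Weight}.
BinID, Weight -> Vendor: {BinID, Weight}⁺ = {BinID, Vendor, Weight}, which is not all of the attributes, so the left side is not a superkey — BCNF is violated.
Its right-hand attributes {Vendor} are all prime, as are those of every other non-superkey FD — the relation is in 3NF.

3NF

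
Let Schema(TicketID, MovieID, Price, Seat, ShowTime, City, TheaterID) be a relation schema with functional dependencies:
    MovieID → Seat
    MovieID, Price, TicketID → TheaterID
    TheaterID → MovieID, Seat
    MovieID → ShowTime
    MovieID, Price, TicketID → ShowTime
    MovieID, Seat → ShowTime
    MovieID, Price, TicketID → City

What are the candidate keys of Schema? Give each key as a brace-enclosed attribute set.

{MovieID, Price, TicketID}, {Price, TheaterID, TicketID}

No FD produces {Price, TicketID}, so they must be in every candidate key.
{MovieID, Price, TicketID}⁺ = {City, MovieID, Price, Seat, ShowTime, TheaterID, TicketID}, which is every attribute, so {MovieID, Price, TicketID} is a candidate key.
{Price, TheaterID, TicketID}⁺ = {City, MovieID, Price, Seat, ShowTime, TheaterID, TicketID}, which is every attribute, so {Price, TheaterID, TicketID} is a candidate key.
Any other superkey properly contains one of these, so there are no further candidate keys.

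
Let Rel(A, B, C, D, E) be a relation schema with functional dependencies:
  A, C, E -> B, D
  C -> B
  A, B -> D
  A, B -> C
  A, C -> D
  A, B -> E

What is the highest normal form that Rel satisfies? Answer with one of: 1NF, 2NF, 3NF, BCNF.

Candidate keys: {A, B}, {A, C}. Prime attributes: {A, B, C}.
For C -> B we have {C}⁺ = {B, C}; {C} is not a superkey, so BCNF fails.
Its right-hand attributes {B} are all prime, as are those of every other non-superkey FD — the relation is in 3NF.

3NF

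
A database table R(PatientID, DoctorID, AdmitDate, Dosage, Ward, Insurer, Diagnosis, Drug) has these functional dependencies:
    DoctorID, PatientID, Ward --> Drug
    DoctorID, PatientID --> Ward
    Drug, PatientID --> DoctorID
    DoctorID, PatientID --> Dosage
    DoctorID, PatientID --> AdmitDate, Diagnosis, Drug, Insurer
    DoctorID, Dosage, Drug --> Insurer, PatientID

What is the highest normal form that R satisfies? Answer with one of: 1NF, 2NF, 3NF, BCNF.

Candidate keys: {DoctorID, Dosage, Drug}, {DoctorID, PatientID}, {Drug, PatientID}. Prime attributes: {DoctorID, Dosage, Drug, PatientID}.
Each dependency's left side is a superkey — BCNF holds.

BCNF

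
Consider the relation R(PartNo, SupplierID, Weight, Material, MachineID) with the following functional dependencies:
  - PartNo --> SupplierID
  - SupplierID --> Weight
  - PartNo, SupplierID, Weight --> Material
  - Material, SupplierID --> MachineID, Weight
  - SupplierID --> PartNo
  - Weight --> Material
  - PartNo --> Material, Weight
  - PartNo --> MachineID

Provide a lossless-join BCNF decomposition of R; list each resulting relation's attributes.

{MachineID, PartNo, SupplierID, Weight}; {Material, Weight}

Candidate keys of the original relation: {PartNo}, {SupplierID}.
{MachineID, Material, PartNo, SupplierID, Weight}: {Weight} determines {Material, Weight} here but is not a superkey — split on Weight --> Material, giving {Material, Weight} and {MachineID, PartNo, SupplierID, Weight}.
{Material, Weight} is in BCNF.
{MachineID, PartNo, SupplierID, Weight} is in BCNF.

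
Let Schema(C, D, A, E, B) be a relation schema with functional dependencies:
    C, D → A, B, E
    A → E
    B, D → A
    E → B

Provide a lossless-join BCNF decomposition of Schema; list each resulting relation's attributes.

{A, C, D}; {A, E}; {B, E}

Candidate key of the original relation: {C, D}.
{A, B, C, D, E}: {A} determines {A, B, E} here but is not a superkey — split on A → B, E, giving {A, B, E} and {A, C, D}.
{A, B, E}: {E} determines {B, E} here but is not a superkey — split on E → B, giving {B, E} and {A, E}.
{B, E} has no BCNF violation.
{A, E} has no BCNF violation.
{A, C, D} has no BCNF violation.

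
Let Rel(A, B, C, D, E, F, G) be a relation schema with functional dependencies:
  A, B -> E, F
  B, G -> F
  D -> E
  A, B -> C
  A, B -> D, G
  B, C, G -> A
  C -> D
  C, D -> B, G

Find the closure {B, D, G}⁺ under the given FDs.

{B, D, E, F, G}

Start with {B, D, G}.
B, G -> F applies; add {F} → now {B, D, F, G}.
D -> E applies; add {E} → now {B, D, E, F, G}.
No further FD applies.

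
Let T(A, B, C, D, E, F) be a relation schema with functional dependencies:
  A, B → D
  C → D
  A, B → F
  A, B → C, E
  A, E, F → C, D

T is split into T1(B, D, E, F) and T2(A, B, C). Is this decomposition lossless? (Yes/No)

Common attributes: {B}; their closure is {B}.
The closure covers neither T1 nor T2 entirely; the join is not lossless.

No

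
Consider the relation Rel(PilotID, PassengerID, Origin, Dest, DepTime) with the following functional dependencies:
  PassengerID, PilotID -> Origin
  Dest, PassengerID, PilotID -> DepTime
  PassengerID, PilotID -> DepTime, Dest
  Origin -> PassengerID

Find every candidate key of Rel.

{Origin, PilotID}, {PassengerID, PilotID}

Attributes never on any right-hand side: {PilotID} — every candidate key must contain it.
{Origin, PilotID}⁺ = {DepTime, Dest, Origin, PassengerID, PilotID}, which is every attribute, so {Origin, PilotID} is a candidate key.
{PassengerID, PilotID}⁺ = {DepTime, Dest, Origin, PassengerID, PilotID}, which is every attribute, so {PassengerID, PilotID} is a candidate key.
Any other superkey properly contains one of these, so there are no further candidate keys.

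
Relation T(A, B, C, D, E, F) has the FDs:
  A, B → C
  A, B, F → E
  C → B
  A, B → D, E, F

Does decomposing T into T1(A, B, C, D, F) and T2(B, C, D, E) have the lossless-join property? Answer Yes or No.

No

Common attributes: {B, C, D}; their closure is {B, C, D}.
Neither T1 nor T2 is contained in that closure, so the decomposition is lossy.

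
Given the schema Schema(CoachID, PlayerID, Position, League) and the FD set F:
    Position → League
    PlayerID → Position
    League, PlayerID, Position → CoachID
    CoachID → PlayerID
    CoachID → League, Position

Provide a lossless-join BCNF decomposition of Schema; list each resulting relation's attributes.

Candidate keys of the original relation: {CoachID}, {PlayerID}.
{CoachID, League, PlayerID, Position}: {Position} determines {League, Position} here but is not a superkey — split on Position → League, giving {League, Position} and {CoachID, PlayerID, Position}.
{League, Position}: every determinant is a superkey — BCNF.
{CoachID, PlayerID, Position}: every determinant is a superkey — BCNF.

{CoachID, PlayerID, Position}; {League, Position}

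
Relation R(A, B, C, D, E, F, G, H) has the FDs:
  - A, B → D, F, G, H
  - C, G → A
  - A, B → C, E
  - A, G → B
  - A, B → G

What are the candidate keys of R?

Closure of {A, B} is {A, B, C, D, E, F, G, H}, the whole schema; {A, B} is a candidate key.
Closure of {A, G} is {A, B, C, D, E, F, G, H}, the whole schema; {A, G} is a candidate key.
Closure of {C, G} is {A, B, C, D, E, F, G, H}, the whole schema; {C, G} is a candidate key.
Any other superkey properly contains one of these, so there are no further candidate keys.

{A, B}, {A, G}, {C, G}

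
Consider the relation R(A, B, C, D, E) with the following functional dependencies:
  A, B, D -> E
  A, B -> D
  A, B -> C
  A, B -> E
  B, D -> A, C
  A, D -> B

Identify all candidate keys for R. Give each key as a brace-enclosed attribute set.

{A, B}, {A, D}, {B, D}

{A, B}⁺ = {A, B, C, D, E} — all of the relation — so {A, B} is a candidate key.
{A, D}⁺ = {A, B, C, D, E} — all of the relation — so {A, D} is a candidate key.
{B, D}⁺ = {A, B, C, D, E} — all of the relation — so {B, D} is a candidate key.
No proper subset of any of these is a key, and no other minimal superkey exists.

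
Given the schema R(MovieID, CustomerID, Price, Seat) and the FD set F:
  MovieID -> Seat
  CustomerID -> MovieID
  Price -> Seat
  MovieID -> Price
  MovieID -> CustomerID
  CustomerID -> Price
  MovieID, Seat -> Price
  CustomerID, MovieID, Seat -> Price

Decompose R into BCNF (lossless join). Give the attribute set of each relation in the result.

{CustomerID, MovieID, Price}; {Price, Seat}

Candidate keys of the original relation: {CustomerID}, {MovieID}.
{CustomerID, MovieID, Price, Seat}: {Price} determines {Price, Seat} here but is not a superkey — split on Price -> Seat, giving {Price, Seat} and {CustomerID, MovieID, Price}.
{Price, Seat} is in BCNF.
{CustomerID, MovieID, Price} is in BCNF.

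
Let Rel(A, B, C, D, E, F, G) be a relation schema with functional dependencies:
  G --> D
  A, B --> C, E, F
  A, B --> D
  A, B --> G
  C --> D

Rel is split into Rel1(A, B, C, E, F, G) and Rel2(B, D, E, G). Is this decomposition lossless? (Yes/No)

Yes

Common attributes: {B, E, G}; their closure is {B, D, E, G}.
Rel2 is contained in that closure, so Rel1 ∩ Rel2 --> Rel2 holds and the join is lossless.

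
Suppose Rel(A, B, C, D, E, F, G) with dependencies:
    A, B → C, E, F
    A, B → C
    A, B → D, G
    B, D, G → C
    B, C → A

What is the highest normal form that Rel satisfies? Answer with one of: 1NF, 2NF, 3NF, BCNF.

BCNF

Candidate keys: {A, B}, {B, C}, {B, D, G}. Prime attributes: {A, B, C, D, G}.
The left-hand side of every FD is a superkey, so BCNF is satisfied.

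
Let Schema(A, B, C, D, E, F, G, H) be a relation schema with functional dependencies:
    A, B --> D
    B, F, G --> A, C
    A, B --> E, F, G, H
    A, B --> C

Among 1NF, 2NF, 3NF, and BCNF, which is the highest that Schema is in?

BCNF

Candidate keys: {A, B}, {B, F, G}. Prime attributes: {A, B, F, G}.
Every FD has a superkey on the left, so the relation is in BCNF.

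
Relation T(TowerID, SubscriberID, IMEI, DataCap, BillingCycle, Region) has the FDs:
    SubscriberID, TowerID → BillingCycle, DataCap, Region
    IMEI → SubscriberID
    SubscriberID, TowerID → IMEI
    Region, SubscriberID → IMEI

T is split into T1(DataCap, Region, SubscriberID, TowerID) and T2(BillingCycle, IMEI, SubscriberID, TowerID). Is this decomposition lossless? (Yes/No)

Yes

The shared attributes are {SubscriberID, TowerID} and {SubscriberID, TowerID}⁺ = {BillingCycle, DataCap, IMEI, Region, SubscriberID, TowerID}.
Since T1 ⊆ {BillingCycle, DataCap, IMEI, Region, SubscriberID, TowerID}, the intersection is a superkey of T1; the decomposition is lossless.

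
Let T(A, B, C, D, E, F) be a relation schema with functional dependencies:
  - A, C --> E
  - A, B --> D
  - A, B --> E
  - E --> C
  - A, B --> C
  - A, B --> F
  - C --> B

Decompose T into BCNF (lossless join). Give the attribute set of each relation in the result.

{A, D, E, F}; {B, C}; {C, E}

Candidate keys of the original relation: {A, B}, {A, C}, {A, E}.
In {A, B, C, D, E, F}, {E} is not a superkey ({E}⁺ restricted to this set is {B, C, E}), so split on E --> B, C into {B, C, E} and {A, D, E, F}.
In {B, C, E}, {C} is not a superkey ({C}⁺ restricted to this set is {B, C}), so split on C --> B into {B, C} and {C, E}.
{B, C} has no BCNF violation.
{C, E} has no BCNF violation.
{A, D, E, F} has no BCNF violation.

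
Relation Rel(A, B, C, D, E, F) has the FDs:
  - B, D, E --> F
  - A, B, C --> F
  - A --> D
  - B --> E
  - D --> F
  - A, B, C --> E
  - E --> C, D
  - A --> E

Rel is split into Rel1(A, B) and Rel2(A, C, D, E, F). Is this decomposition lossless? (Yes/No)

The shared attributes are {A} and {A}⁺ = {A, C, D, E, F}.
Since Rel2 ⊆ {A, C, D, E, F}, the intersection is a superkey of Rel2; the decomposition is lossless.

Yes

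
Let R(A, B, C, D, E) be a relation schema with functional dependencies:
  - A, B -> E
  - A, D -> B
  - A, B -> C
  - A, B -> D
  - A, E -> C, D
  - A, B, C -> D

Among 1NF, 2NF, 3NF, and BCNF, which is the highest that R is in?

BCNF

Candidate keys: {A, B}, {A, D}, {A, E}. Prime attributes: {A, B, D, E}.
Every FD has a superkey on the left, so the relation is in BCNF.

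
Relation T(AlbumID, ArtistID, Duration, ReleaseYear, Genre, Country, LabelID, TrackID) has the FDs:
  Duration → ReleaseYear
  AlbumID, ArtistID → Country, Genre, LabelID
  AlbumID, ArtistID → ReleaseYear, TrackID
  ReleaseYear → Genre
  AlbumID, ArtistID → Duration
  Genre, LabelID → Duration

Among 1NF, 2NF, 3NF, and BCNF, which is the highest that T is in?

2NF

Candidate key: {AlbumID, ArtistID}. Prime attributes: {AlbumID, ArtistID}.
Duration → ReleaseYear: {Duration}⁺ = {Duration, Genre, ReleaseYear}, which is not all of the attributes, so the left side is not a superkey — BCNF is violated.
Duration → ReleaseYear determines the non-prime attribute {ReleaseYear} from a non-superkey — 3NF is violated.
No proper subset of a key has a non-prime attribute in its closure, so there is no partial dependency; 2NF holds.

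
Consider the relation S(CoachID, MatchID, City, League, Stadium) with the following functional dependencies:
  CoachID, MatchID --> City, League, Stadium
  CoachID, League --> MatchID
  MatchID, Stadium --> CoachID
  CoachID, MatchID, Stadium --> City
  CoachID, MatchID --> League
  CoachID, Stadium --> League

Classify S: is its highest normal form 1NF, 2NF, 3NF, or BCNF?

BCNF

Candidate keys: {CoachID, League}, {CoachID, MatchID}, {CoachID, Stadium}, {MatchID, Stadium}. Prime attributes: {CoachID, League, MatchID, Stadium}.
Each dependency's left side is a superkey — BCNF holds.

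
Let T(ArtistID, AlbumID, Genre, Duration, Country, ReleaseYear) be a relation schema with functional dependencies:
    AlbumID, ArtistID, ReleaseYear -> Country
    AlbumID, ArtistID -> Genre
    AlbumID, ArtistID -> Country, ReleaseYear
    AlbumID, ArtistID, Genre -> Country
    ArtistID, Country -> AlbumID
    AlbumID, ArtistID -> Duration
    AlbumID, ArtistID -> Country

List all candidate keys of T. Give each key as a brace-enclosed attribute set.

{AlbumID, ArtistID}, {ArtistID, Country}

No FD produces {ArtistID}, so it must be in every candidate key.
{AlbumID, ArtistID} is a candidate key since {AlbumID, ArtistID}⁺ = {AlbumID, ArtistID, Country, Duration, Genre, ReleaseYear} covers every attribute.
{ArtistID, Country} is a candidate key since {ArtistID, Country}⁺ = {AlbumID, ArtistID, Country, Duration, Genre, ReleaseYear} covers every attribute.
Any other superkey properly contains one of these, so there are no further candidate keys.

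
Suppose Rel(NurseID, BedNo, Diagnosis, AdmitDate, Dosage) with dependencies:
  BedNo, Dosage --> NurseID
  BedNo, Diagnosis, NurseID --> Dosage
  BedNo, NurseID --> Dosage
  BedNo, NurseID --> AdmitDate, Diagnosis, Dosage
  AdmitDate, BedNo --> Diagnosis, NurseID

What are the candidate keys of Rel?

{AdmitDate, BedNo}, {BedNo, Dosage}, {BedNo, NurseID}

No FD produces {BedNo}, so it must be in every candidate key.
{AdmitDate, BedNo}⁺ = {AdmitDate, BedNo, Diagnosis, Dosage, NurseID} — all of the relation — so {AdmitDate, BedNo} is a candidate key.
{BedNo, Dosage}⁺ = {AdmitDate, BedNo, Diagnosis, Dosage, NurseID} — all of the relation — so {BedNo, Dosage} is a candidate key.
{BedNo, NurseID}⁺ = {AdmitDate, BedNo, Diagnosis, Dosage, NurseID} — all of the relation — so {BedNo, NurseID} is a candidate key.
Any other superkey properly contains one of these, so there are no further candidate keys.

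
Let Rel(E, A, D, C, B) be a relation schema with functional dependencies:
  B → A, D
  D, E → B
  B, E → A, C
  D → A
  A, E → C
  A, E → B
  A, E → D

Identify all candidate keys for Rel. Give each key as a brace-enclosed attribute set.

{A, E}, {B, E}, {D, E}

{E} never appears on the right of any FD, so every key must include it.
{A, E}⁺ = {A, B, C, D, E}, which is every attribute, so {A, E} is a candidate key.
{B, E}⁺ = {A, B, C, D, E}, which is every attribute, so {B, E} is a candidate key.
{D, E}⁺ = {A, B, C, D, E}, which is every attribute, so {D, E} is a candidate key.
Any other superkey properly contains one of these, so there are no further candidate keys.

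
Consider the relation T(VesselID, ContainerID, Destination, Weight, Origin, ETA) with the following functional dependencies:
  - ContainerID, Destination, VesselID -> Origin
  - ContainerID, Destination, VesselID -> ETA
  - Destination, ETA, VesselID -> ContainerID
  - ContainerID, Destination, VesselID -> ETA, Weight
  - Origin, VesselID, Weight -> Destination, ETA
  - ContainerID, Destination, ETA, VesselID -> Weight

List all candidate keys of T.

Attributes never on any right-hand side: {VesselID} — every candidate key must contain it.
{ContainerID, Destination, VesselID}⁺ = {ContainerID, Destination, ETA, Origin, VesselID, Weight} — all of the relation — so {ContainerID, Destination, VesselID} is a candidate key.
{Destination, ETA, VesselID}⁺ = {ContainerID, Destination, ETA, Origin, VesselID, Weight} — all of the relation — so {Destination, ETA, VesselID} is a candidate key.
{Origin, VesselID, Weight}⁺ = {ContainerID, Destination, ETA, Origin, VesselID, Weight} — all of the relation — so {Origin, VesselID, Weight} is a candidate key.
No proper subset of any of these is a key, and no other minimal superkey exists.

{ContainerID, Destination, VesselID}, {Destination, ETA, VesselID}, {Origin, VesselID, Weight}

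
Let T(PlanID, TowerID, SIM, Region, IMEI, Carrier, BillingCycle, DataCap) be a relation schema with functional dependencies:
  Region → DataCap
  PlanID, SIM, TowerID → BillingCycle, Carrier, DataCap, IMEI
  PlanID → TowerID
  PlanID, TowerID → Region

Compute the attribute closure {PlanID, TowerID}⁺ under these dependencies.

Start with {PlanID, TowerID}.
PlanID, TowerID → Region applies; add {Region} → now {PlanID, Region, TowerID}.
Region → DataCap applies; add {DataCap} → now {DataCap, PlanID, Region, TowerID}.
No further FD applies.

{DataCap, PlanID, Region, TowerID}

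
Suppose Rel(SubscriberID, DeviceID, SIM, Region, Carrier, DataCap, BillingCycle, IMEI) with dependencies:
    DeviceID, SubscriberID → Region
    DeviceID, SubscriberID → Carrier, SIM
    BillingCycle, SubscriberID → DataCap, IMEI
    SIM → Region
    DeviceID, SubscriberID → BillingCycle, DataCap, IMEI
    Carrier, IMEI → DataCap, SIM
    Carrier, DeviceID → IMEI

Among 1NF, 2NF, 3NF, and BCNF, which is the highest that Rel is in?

2NF

Candidate key: {DeviceID, SubscriberID}. Prime attributes: {DeviceID, SubscriberID}.
BillingCycle, SubscriberID → DataCap, IMEI breaks BCNF: {BillingCycle, SubscriberID}⁺ = {BillingCycle, DataCap, IMEI, SubscriberID}, so {BillingCycle, SubscriberID} is not a superkey.
BillingCycle, SubscriberID → DataCap, IMEI determines the non-prime attributes {DataCap, IMEI} from a non-superkey — 3NF is violated.
Checking every proper subset of each key, none determines a non-prime attribute — 2NF is satisfied.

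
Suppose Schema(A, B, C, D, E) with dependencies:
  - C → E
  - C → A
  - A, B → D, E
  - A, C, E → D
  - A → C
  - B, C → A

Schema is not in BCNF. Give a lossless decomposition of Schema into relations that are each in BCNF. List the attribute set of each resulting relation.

Candidate keys of the original relation: {A, B}, {B, C}.
Within {A, B, C, D, E}: {C}⁺ ∩ {A, B, C, D, E} = {A, C, D, E}, not the whole set, so C → A, D, E violates BCNF; decompose into {A, C, D, E} and {B, C}.
{A, C, D, E} is in BCNF.
{B, C} is in BCNF.

{A, C, D, E}; {B, C}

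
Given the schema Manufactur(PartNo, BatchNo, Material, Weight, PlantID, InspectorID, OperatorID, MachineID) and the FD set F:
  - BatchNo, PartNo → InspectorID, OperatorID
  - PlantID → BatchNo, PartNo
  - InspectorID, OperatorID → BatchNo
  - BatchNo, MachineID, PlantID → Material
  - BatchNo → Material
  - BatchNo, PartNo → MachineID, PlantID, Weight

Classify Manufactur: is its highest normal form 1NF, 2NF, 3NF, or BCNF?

1NF

Candidate keys: {BatchNo, PartNo}, {InspectorID, OperatorID, PartNo}, {PlantID}. Prime attributes: {BatchNo, InspectorID, OperatorID, PartNo, PlantID}.
For InspectorID, OperatorID → BatchNo we have {InspectorID, OperatorID}⁺ = {BatchNo, InspectorID, Material, OperatorID}; {InspectorID, OperatorID} is not a superkey, so BCNF fails.
Because {Material} is non-prime and the left side of BatchNo → Material is not a superkey, the relation is not in 3NF.
The proper key subset {BatchNo} of {BatchNo, PartNo} determines non-prime {Material}, so the relation is not even in 2NF.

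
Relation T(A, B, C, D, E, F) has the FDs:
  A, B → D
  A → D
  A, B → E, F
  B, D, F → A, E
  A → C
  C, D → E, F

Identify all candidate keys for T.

No FD produces {B}, so it must be in every candidate key.
{A, B}⁺ = {A, B, C, D, E, F} — all of the relation — so {A, B} is a candidate key.
{B, C, D}⁺ = {A, B, C, D, E, F} — all of the relation — so {B, C, D} is a candidate key.
{B, D, F}⁺ = {A, B, C, D, E, F} — all of the relation — so {B, D, F} is a candidate key.
These are minimal and exhaustive — every other superkey contains one of them.

{A, B}, {B, C, D}, {B, D, F}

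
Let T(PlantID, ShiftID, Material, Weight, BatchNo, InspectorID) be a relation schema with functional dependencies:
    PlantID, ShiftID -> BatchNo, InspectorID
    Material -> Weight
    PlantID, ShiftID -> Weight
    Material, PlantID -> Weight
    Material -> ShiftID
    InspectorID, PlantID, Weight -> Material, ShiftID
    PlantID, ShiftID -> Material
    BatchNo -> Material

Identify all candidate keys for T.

{PlantID} never appears on the right of any FD, so every key must include it.
{BatchNo, PlantID}⁺ = {BatchNo, InspectorID, Material, PlantID, ShiftID, Weight} — all of the relation — so {BatchNo, PlantID} is a candidate key.
{Material, PlantID}⁺ = {BatchNo, InspectorID, Material, PlantID, ShiftID, Weight} — all of the relation — so {Material, PlantID} is a candidate key.
{PlantID, ShiftID}⁺ = {BatchNo, InspectorID, Material, PlantID, ShiftID, Weight} — all of the relation — so {PlantID, ShiftID} is a candidate key.
{InspectorID, PlantID, Weight}⁺ = {BatchNo, InspectorID, Material, PlantID, ShiftID, Weight} — all of the relation — so {InspectorID, PlantID, Weight} is a candidate key.
These are minimal and exhaustive — every other superkey contains one of them.

{BatchNo, PlantID}, {InspectorID, PlantID, Weight}, {Material, PlantID}, {PlantID, ShiftID}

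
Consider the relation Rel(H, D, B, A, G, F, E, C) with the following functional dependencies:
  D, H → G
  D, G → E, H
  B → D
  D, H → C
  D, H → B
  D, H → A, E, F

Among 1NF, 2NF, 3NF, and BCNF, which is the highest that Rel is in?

3NF

Candidate keys: {B, G}, {B, H}, {D, G}, {D, H}. Prime attributes: {B, D, G, H}.
B → D: {B}⁺ = {B, D}, which is not all of the attributes, so the left side is not a superkey — BCNF is violated.
Since {D} ⊆ prime attributes and every other non-superkey FD also has a prime right side, the schema is in 3NF.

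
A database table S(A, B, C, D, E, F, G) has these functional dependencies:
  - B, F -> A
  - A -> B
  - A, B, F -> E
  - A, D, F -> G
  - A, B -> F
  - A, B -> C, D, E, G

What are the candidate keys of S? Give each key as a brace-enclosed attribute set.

{A}, {B, F}

{A}⁺ = {A, B, C, D, E, F, G} — all of the relation — so {A} is a candidate key.
{B, F}⁺ = {A, B, C, D, E, F, G} — all of the relation — so {B, F} is a candidate key.
These are minimal and exhaustive — every other superkey contains one of them.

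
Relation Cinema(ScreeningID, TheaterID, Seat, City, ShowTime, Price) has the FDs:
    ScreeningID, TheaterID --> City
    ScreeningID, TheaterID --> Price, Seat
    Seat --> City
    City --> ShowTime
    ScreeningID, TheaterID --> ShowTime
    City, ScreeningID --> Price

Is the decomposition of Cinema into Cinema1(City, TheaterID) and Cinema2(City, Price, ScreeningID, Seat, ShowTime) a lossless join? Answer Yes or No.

No

Common attributes: {City}; their closure is {City, ShowTime}.
Cinema1 ⊄ {City, ShowTime} and Cinema2 ⊄ {City, ShowTime}, so the split is lossy.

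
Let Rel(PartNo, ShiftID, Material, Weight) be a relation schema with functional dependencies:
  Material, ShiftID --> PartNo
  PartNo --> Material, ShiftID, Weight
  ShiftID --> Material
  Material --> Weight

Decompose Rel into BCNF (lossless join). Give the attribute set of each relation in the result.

Candidate keys of the original relation: {PartNo}, {ShiftID}.
In {Material, PartNo, ShiftID, Weight}, {Material} is not a superkey ({Material}⁺ restricted to this set is {Material, Weight}), so split on Material --> Weight into {Material, Weight} and {Material, PartNo, ShiftID}.
{Material, Weight} is in BCNF.
{Material, PartNo, ShiftID} is in BCNF.

{Material, PartNo, ShiftID}; {Material, Weight}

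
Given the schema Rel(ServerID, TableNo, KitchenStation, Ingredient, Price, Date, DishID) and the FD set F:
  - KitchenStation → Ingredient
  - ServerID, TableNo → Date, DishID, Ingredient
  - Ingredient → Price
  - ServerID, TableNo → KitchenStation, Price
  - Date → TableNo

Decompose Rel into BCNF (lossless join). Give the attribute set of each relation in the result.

{Date, DishID, KitchenStation, ServerID}; {Date, TableNo}; {Ingredient, KitchenStation}; {Ingredient, Price}

Candidate keys of the original relation: {Date, ServerID}, {ServerID, TableNo}.
Within {Date, DishID, Ingredient, KitchenStation, Price, ServerID, TableNo}: {KitchenStation}⁺ ∩ {Date, DishID, Ingredient, KitchenStation, Price, ServerID, TableNo} = {Ingredient, KitchenStation, Price}, not the whole set, so KitchenStation → Ingredient, Price violates BCNF; decompose into {Ingredient, KitchenStation, Price} and {Date, DishID, KitchenStation, ServerID, TableNo}.
Within {Ingredient, KitchenStation, Price}: {Ingredient}⁺ ∩ {Ingredient, KitchenStation, Price} = {Ingredient, Price}, not the whole set, so Ingredient → Price violates BCNF; decompose into {Ingredient, Price} and {Ingredient, KitchenStation}.
{Ingredient, Price} has no BCNF violation.
{Ingredient, KitchenStation} has no BCNF violation.
Within {Date, DishID, KitchenStation, ServerID, TableNo}: {Date}⁺ ∩ {Date, DishID, KitchenStation, ServerID, TableNo} = {Date, TableNo}, not the whole set, so Date → TableNo violates BCNF; decompose into {Date, TableNo} and {Date, DishID, KitchenStation, ServerID}.
{Date, TableNo} has no BCNF violation.
{Date, DishID, KitchenStation, ServerID} has no BCNF violation.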